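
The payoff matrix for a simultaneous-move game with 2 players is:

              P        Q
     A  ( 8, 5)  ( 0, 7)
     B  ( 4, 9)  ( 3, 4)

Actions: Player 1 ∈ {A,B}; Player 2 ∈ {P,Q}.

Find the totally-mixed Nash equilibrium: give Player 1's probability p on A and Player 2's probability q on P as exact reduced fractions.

P1 indiff ⇒ q·8+(1-q)·0 = q·4+(1-q)·3 ⇒ q(4) = (1-q)(3) ⇒ q = 3/7
P2 indiff ⇒ p·5+(1-p)·9 = p·7+(1-p)·4 ⇒ p(-2) = (1-p)(-5) ⇒ p = 5/7

P1 mixes 5/7 on A; P2 mixes 3/7 on P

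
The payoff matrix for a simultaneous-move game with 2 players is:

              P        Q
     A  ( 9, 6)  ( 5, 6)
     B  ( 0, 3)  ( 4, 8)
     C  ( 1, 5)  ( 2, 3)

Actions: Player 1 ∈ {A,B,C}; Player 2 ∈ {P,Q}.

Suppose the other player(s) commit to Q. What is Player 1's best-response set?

P1 best: {A}

u_1(A vs Q) = 5
u_1(B vs Q) = 4
u_1(C vs Q) = 2
max payoff 5 at {A}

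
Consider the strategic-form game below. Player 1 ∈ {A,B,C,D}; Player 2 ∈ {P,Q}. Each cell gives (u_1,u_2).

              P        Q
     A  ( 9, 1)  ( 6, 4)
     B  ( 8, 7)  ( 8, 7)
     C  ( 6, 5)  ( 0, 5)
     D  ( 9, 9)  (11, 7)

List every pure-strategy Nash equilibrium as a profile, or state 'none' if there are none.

Nash profiles: (D,P)

(A,P): not NE [P2→Q gives 4>1]
(A,Q): not NE [P1→D gives 11>6]
(B,P): not NE [P1→D gives 9>8]
(B,Q): not NE [P1→D gives 11>8]
(C,P): not NE [P1→D gives 9>6]
(C,Q): not NE [P1→D gives 11>0]
(D,P): NE
(D,Q): not NE [P2→P gives 9>7]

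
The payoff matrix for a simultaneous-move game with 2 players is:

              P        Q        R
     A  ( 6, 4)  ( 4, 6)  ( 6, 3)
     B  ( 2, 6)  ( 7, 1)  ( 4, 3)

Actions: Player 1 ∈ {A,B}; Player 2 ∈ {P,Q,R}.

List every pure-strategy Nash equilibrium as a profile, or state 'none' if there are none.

(A,P): not NE [P2→Q gives 6>4]
(A,Q): not NE [P1→B gives 7>4]
(A,R): not NE [P2→Q gives 6>3]
(B,P): not NE [P1→A gives 6>2]
(B,Q): not NE [P2→P gives 6>1]
(B,R): not NE [P1→A gives 6>4; P2→P gives 6>3]

PSNE: ∅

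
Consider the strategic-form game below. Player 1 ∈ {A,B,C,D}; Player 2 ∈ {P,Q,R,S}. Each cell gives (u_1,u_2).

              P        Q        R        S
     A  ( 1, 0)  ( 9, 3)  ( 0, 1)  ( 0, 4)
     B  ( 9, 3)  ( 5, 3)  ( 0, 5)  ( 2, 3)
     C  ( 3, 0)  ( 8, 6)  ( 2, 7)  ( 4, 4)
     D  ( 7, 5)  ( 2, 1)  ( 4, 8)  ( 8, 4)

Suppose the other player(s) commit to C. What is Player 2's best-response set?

u_2(P vs C) = 0
u_2(Q vs C) = 6
u_2(R vs C) = 7
u_2(S vs C) = 4
max payoff 7 at {R}

argmax u_2 = {R}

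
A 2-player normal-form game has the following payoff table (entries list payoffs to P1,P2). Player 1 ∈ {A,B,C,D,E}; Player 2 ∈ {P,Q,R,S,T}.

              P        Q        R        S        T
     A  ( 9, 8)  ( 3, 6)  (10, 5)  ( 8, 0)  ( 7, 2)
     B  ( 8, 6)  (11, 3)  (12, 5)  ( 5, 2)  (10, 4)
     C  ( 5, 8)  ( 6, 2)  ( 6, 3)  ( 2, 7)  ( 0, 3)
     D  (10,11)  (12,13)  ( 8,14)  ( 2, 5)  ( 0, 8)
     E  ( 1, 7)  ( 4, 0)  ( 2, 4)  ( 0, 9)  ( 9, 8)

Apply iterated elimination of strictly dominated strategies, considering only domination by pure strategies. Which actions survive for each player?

Survivors P1:{A,B,D} P2:{P,Q,R}

P1 drop C (B beats it: P:8>5 Q:11>6 R:12>6 S:5>2 T:10>0)
P1 drop E (B beats it: P:8>1 Q:11>4 R:12>2 S:5>0 T:10>9)
P2 drop S (P beats it: A:8>0 B:6>2 D:11>5)
P2 drop T (P beats it: A:8>2 B:6>4 D:11>8)
P1→{A,B,D} P2→{P,Q,R}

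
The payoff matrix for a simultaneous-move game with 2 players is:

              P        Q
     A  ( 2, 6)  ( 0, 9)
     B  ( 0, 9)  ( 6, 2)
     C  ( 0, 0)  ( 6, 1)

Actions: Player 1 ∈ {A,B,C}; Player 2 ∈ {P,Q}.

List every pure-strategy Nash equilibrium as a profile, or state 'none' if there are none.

(A,P): not NE [P2→Q gives 9>6]
(A,Q): not NE [P1→C gives 6>0]
(B,P): not NE [P1→A gives 2>0]
(B,Q): not NE [P2→P gives 9>2]
(C,P): not NE [P1→A gives 2>0; P2→Q gives 1>0]
(C,Q): NE

NE set: (C,Q)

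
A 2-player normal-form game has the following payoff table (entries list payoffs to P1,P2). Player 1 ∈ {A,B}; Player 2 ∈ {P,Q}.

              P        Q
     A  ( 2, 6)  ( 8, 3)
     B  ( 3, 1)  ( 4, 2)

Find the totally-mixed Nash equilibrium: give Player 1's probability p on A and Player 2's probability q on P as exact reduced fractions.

P1 mixes 1/4 on A; P2 mixes 4/5 on P

P1 indiff ⇒ q·2+(1-q)·8 = q·3+(1-q)·4 ⇒ q(-1) = (1-q)(-4) ⇒ q = 4/5
P2 indiff ⇒ p·6+(1-p)·1 = p·3+(1-p)·2 ⇒ p(3) = (1-p)(1) ⇒ p = 1/4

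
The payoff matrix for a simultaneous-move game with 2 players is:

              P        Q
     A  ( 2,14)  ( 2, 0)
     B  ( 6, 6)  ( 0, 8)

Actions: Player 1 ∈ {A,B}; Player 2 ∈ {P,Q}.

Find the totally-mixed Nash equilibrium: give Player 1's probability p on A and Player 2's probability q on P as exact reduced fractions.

p=1/8, q=1/3

P1 indiff ⇒ q·2+(1-q)·2 = q·6+(1-q)·0 ⇒ q(-4) = (1-q)(-2) ⇒ q = 1/3
P2 indiff ⇒ p·14+(1-p)·6 = p·0+(1-p)·8 ⇒ p(14) = (1-p)(2) ⇒ p = 1/8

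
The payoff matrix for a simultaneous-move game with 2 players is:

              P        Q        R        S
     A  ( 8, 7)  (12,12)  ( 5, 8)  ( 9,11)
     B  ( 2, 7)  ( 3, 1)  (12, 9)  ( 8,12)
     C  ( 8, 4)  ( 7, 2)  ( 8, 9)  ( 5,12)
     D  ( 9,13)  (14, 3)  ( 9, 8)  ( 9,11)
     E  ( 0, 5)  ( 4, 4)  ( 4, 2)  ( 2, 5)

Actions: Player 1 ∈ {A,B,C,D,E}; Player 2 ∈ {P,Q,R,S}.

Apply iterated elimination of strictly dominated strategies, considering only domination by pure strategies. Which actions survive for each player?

Survivors P1:{A,D} P2:{P,Q,S}

P1 drop C (D beats it: P:9>8 Q:14>7 R:9>8 S:9>5)
P1 drop E (A beats it: P:8>0 Q:12>4 R:5>4 S:9>2)
P2 drop R (S beats it: A:11>8 B:12>9 D:11>8)
P1 drop B (A beats it: P:8>2 Q:12>3 S:9>8)
P1→{A,D} P2→{P,Q,S}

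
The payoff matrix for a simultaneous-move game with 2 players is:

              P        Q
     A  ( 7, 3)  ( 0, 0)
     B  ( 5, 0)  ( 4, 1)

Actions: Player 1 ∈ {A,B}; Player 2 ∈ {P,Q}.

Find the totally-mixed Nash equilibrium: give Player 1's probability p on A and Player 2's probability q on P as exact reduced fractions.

(p,q) = (1/4, 2/3)

P1 indiff ⇒ q·7+(1-q)·0 = q·5+(1-q)·4 ⇒ q(2) = (1-q)(4) ⇒ q = 2/3
P2 indiff ⇒ p·3+(1-p)·0 = p·0+(1-p)·1 ⇒ p(3) = (1-p)(1) ⇒ p = 1/4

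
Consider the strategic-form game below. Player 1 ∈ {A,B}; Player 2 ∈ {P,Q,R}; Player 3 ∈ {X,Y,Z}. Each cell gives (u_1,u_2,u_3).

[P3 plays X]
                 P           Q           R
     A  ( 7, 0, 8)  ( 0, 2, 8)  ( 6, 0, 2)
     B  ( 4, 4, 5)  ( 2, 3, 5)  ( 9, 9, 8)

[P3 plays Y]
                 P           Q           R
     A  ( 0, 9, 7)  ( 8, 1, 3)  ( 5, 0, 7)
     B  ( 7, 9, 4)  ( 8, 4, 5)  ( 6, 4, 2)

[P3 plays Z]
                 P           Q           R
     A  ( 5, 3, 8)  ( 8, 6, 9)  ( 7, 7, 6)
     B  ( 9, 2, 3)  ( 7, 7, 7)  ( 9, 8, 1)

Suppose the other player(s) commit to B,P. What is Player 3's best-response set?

u_3(X vs B,P) = 5
u_3(Y vs B,P) = 4
u_3(Z vs B,P) = 3
max payoff 5 at {X}

argmax u_3 = {X}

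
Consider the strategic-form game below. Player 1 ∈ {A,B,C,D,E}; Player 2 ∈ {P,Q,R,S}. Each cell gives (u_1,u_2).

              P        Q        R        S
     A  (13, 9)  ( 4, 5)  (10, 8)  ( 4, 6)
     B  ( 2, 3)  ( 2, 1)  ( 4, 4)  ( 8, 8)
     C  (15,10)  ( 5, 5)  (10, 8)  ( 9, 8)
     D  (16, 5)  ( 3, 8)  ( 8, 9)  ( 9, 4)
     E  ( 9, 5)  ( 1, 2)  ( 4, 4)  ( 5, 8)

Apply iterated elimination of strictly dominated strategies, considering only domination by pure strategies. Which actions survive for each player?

IESDS → P1:{A,C,D} P2:{P,R}

P1 drop B (C beats it: P:15>2 Q:5>2 R:10>4 S:9>8)
P1 drop E (C beats it: P:15>9 Q:5>1 R:10>4 S:9>5)
P2 drop Q (R beats it: A:8>5 C:8>5 D:9>8)
P2 drop S (P beats it: A:9>6 C:10>8 D:5>4)
P1→{A,C,D} P2→{P,R}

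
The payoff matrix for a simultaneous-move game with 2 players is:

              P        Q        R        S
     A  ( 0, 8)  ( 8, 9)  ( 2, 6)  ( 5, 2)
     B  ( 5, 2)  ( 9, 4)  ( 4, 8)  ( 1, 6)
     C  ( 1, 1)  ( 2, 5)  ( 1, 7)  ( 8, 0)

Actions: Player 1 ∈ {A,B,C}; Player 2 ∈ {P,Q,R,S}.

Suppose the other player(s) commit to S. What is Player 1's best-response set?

argmax u_1 = {C}

u_1(A vs S) = 5
u_1(B vs S) = 1
u_1(C vs S) = 8
max payoff 8 at {C}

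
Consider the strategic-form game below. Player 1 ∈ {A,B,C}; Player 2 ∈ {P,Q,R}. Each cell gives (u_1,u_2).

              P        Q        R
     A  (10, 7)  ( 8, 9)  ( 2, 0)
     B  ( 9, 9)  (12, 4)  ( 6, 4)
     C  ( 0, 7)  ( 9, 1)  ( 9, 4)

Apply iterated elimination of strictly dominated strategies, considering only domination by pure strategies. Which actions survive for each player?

P2 drop R (P beats it: A:7>0 B:9>4 C:7>4)
P1 drop C (B beats it: P:9>0 Q:12>9)
P1→{A,B} P2→{P,Q}

Remaining: P1:{A,B} P2:{P,Q}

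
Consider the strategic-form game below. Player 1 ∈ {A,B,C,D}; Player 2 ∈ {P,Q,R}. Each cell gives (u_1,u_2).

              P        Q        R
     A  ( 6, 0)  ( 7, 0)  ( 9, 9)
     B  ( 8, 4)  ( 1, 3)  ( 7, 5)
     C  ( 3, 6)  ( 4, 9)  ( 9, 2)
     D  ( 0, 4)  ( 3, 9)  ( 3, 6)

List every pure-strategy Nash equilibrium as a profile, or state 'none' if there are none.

(A,P): not NE [P1→B gives 8>6; P2→R gives 9>0]
(A,Q): not NE [P2→R gives 9>0]
(A,R): NE
(B,P): not NE [P2→R gives 5>4]
(B,Q): not NE [P1→A gives 7>1; P2→R gives 5>3]
(B,R): not NE [P1→C gives 9>7]
(C,P): not NE [P1→B gives 8>3; P2→Q gives 9>6]
(C,Q): not NE [P1→A gives 7>4]
(C,R): not NE [P2→Q gives 9>2]
(D,P): not NE [P1→B gives 8>0; P2→Q gives 9>4]
(D,Q): not NE [P1→A gives 7>3]
(D,R): not NE [P1→C gives 9>3; P2→Q gives 9>6]

PSNE = {(A,R)}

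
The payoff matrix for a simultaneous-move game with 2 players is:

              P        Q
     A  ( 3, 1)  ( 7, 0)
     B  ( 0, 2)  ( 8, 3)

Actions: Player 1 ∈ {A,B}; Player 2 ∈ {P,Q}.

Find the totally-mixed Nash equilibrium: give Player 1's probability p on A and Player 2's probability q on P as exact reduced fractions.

P1 indiff ⇒ q·3+(1-q)·7 = q·0+(1-q)·8 ⇒ q(3) = (1-q)(1) ⇒ q = 1/4
P2 indiff ⇒ p·1+(1-p)·2 = p·0+(1-p)·3 ⇒ p(1) = (1-p)(1) ⇒ p = 1/2

(p,q) = (1/2, 1/4)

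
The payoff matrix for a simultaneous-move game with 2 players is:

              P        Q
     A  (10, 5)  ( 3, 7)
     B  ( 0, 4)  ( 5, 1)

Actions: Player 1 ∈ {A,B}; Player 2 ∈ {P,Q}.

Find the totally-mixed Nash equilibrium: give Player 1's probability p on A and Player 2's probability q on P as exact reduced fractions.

P1 indiff ⇒ q·10+(1-q)·3 = q·0+(1-q)·5 ⇒ q(10) = (1-q)(2) ⇒ q = 1/6
P2 indiff ⇒ p·5+(1-p)·4 = p·7+(1-p)·1 ⇒ p(-2) = (1-p)(-3) ⇒ p = 3/5

p=3/5, q=1/6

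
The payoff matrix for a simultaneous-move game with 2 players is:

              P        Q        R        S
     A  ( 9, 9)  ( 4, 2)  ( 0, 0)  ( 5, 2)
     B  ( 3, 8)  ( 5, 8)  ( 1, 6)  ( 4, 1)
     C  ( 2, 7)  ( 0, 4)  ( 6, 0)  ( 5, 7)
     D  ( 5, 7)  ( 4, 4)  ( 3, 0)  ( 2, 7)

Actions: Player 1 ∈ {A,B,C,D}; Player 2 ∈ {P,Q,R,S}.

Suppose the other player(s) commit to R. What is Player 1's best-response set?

u_1(A vs R) = 0
u_1(B vs R) = 1
u_1(C vs R) = 6
u_1(D vs R) = 3
max payoff 6 at {C}

argmax u_1 = {C}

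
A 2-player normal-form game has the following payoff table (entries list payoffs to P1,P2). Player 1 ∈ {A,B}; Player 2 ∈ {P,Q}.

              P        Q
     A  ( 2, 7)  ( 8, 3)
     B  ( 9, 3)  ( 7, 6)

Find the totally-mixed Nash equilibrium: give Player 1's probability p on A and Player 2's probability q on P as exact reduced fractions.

P1 indiff ⇒ q·2+(1-q)·8 = q·9+(1-q)·7 ⇒ q(-7) = (1-q)(-1) ⇒ q = 1/8
P2 indiff ⇒ p·7+(1-p)·3 = p·3+(1-p)·6 ⇒ p(4) = (1-p)(3) ⇒ p = 3/7

p=3/7, q=1/8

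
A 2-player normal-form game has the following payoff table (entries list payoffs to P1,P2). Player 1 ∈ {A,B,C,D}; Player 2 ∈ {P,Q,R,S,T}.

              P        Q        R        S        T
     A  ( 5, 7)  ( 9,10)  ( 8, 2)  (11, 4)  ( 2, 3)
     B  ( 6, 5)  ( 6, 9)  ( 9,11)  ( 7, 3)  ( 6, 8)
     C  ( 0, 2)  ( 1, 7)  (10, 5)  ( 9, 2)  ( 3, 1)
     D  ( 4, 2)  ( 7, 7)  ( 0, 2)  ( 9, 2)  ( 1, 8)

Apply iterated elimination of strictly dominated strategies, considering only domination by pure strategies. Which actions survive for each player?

P1 drop D (A beats it: P:5>4 Q:9>7 R:8>0 S:11>9 T:2>1)
P2 drop P (Q beats it: A:10>7 B:9>5 C:7>2)
P2 drop S (Q beats it: A:10>4 B:9>3 C:7>2)
P2 drop T (Q beats it: A:10>3 B:9>8 C:7>1)
P1→{A,B,C} P2→{Q,R}

IESDS → P1:{A,B,C} P2:{Q,R}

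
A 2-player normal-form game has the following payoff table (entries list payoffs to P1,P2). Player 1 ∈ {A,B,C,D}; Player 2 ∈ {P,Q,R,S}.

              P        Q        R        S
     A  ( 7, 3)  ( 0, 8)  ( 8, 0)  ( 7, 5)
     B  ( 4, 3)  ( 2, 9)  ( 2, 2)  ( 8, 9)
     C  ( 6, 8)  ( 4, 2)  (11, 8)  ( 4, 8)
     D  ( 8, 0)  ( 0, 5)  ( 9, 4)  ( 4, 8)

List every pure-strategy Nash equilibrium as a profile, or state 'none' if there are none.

(A,P): not NE [P1→D gives 8>7; P2→Q gives 8>3]
(A,Q): not NE [P1→C gives 4>0]
(A,R): not NE [P1→C gives 11>8; P2→Q gives 8>0]
(A,S): not NE [P1→B gives 8>7; P2→Q gives 8>5]
(B,P): not NE [P1→D gives 8>4; P2→S gives 9>3]
(B,Q): not NE [P1→C gives 4>2]
(B,R): not NE [P1→C gives 11>2; P2→S gives 9>2]
(B,S): NE
(C,P): not NE [P1→D gives 8>6]
(C,Q): not NE [P2→S gives 8>2]
(C,R): NE
(C,S): not NE [P1→B gives 8>4]
(D,P): not NE [P2→S gives 8>0]
(D,Q): not NE [P1→C gives 4>0; P2→S gives 8>5]
(D,R): not NE [P1→C gives 11>9; P2→S gives 8>4]
(D,S): not NE [P1→B gives 8>4]

PSNE = {(B,S), (C,R)}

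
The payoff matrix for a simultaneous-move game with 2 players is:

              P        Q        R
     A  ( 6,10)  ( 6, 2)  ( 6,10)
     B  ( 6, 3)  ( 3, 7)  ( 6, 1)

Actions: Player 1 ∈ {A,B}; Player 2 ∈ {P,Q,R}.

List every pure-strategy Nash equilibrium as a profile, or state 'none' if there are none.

(A,P): NE
(A,Q): not NE [P2→R gives 10>2]
(A,R): NE
(B,P): not NE [P2→Q gives 7>3]
(B,Q): not NE [P1→A gives 6>3]
(B,R): not NE [P2→Q gives 7>1]

Nash profiles: (A,P), (A,R)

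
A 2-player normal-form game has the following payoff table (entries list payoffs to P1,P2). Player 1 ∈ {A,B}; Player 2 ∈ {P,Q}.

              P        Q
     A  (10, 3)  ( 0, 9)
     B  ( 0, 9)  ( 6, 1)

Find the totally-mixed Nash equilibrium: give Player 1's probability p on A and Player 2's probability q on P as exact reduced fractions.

P1 indiff ⇒ q·10+(1-q)·0 = q·0+(1-q)·6 ⇒ q(10) = (1-q)(6) ⇒ q = 3/8
P2 indiff ⇒ p·3+(1-p)·9 = p·9+(1-p)·1 ⇒ p(-6) = (1-p)(-8) ⇒ p = 4/7

(p,q) = (4/7, 3/8)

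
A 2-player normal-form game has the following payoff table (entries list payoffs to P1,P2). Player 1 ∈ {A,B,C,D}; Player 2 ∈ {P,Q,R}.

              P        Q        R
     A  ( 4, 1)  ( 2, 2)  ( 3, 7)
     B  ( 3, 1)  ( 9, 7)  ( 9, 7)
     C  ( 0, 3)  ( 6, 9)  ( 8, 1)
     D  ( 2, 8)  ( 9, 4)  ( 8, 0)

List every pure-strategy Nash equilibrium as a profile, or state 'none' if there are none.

(A,P): not NE [P2→R gives 7>1]
(A,Q): not NE [P1→D gives 9>2; P2→R gives 7>2]
(A,R): not NE [P1→B gives 9>3]
(B,P): not NE [P1→A gives 4>3; P2→R gives 7>1]
(B,Q): NE
(B,R): NE
(C,P): not NE [P1→A gives 4>0; P2→Q gives 9>3]
(C,Q): not NE [P1→D gives 9>6]
(C,R): not NE [P1→B gives 9>8; P2→Q gives 9>1]
(D,P): not NE [P1→A gives 4>2]
(D,Q): not NE [P2→P gives 8>4]
(D,R): not NE [P1→B gives 9>8; P2→P gives 8>0]

PSNE = {(B,Q), (B,R)}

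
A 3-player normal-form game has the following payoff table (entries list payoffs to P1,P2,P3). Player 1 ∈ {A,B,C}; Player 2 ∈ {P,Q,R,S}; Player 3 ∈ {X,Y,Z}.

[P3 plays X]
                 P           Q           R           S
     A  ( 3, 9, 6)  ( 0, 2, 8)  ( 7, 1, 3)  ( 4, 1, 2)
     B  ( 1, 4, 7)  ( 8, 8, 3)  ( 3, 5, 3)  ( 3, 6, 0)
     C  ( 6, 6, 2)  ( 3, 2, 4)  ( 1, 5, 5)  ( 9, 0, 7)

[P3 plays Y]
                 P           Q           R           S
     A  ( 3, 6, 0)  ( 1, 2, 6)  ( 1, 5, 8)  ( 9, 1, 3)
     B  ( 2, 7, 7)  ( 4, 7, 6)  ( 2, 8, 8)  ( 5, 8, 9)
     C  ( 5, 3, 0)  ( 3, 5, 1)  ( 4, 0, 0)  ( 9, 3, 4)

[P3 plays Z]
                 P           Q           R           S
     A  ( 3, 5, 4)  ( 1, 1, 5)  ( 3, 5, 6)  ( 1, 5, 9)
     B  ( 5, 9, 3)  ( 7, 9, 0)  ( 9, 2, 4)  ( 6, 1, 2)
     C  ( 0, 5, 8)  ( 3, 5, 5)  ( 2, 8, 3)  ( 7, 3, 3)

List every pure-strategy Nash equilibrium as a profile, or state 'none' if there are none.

Equilibria: none

(A,P,X): not NE [P1→C gives 6>3]
(A,P,Y): not NE [P1→C gives 5>3; P3→X gives 6>0]
(A,P,Z): not NE [P1→B gives 5>3; P3→X gives 6>4]
(A,Q,X): not NE [P1→B gives 8>0; P2→P gives 9>2]
(A,Q,Y): not NE [P1→B gives 4>1; P2→P gives 6>2; P3→X gives 8>6]
(A,Q,Z): not NE [P1→B gives 7>1; P2→S gives 5>1; P3→X gives 8>5]
(A,R,X): not NE [P2→P gives 9>1; P3→Y gives 8>3]
(A,R,Y): not NE [P1→C gives 4>1; P2→P gives 6>5]
(A,R,Z): not NE [P1→B gives 9>3; P3→Y gives 8>6]
(A,S,X): not NE [P1→C gives 9>4; P2→P gives 9>1; P3→Z gives 9>2]
(A,S,Y): not NE [P2→P gives 6>1; P3→Z gives 9>3]
(A,S,Z): not NE [P1→C gives 7>1]
(B,P,X): not NE [P1→C gives 6>1; P2→Q gives 8>4]
(B,P,Y): not NE [P1→C gives 5>2; P2→S gives 8>7]
(B,P,Z): not NE [P3→Y gives 7>3]
(B,Q,X): not NE [P3→Y gives 6>3]
(B,Q,Y): not NE [P2→S gives 8>7]
(B,Q,Z): not NE [P3→Y gives 6>0]
(B,R,X): not NE [P1→A gives 7>3; P2→Q gives 8>5; P3→Y gives 8>3]
(B,R,Y): not NE [P1→C gives 4>2]
(B,R,Z): not NE [P2→Q gives 9>2; P3→Y gives 8>4]
(B,S,X): not NE [P1→C gives 9>3; P2→Q gives 8>6; P3→Y gives 9>0]
(B,S,Y): not NE [P1→C gives 9>5]
(B,S,Z): not NE [P1→C gives 7>6; P2→Q gives 9>1; P3→Y gives 9>2]
(C,P,X): not NE [P3→Z gives 8>2]
(C,P,Y): not NE [P2→Q gives 5>3; P3→Z gives 8>0]
(C,P,Z): not NE [P1→B gives 5>0; P2→R gives 8>5]
(C,Q,X): not NE [P1→B gives 8>3; P2→P gives 6>2; P3→Z gives 5>4]
(C,Q,Y): not NE [P1→B gives 4>3; P3→Z gives 5>1]
(C,Q,Z): not NE [P1→B gives 7>3; P2→R gives 8>5]
(C,R,X): not NE [P1→A gives 7>1; P2→P gives 6>5]
(C,R,Y): not NE [P2→Q gives 5>0; P3→X gives 5>0]
(C,R,Z): not NE [P1→B gives 9>2; P3→X gives 5>3]
(C,S,X): not NE [P2→P gives 6>0]
(C,S,Y): not NE [P2→Q gives 5>3; P3→X gives 7>4]
(C,S,Z): not NE [P2→R gives 8>3; P3→X gives 7>3]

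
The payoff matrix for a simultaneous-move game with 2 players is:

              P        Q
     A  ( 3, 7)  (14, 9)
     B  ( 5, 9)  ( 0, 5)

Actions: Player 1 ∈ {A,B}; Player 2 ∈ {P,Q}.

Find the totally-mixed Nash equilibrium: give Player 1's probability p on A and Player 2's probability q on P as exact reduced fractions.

P1 indiff ⇒ q·3+(1-q)·14 = q·5+(1-q)·0 ⇒ q(-2) = (1-q)(-14) ⇒ q = 7/8
P2 indiff ⇒ p·7+(1-p)·9 = p·9+(1-p)·5 ⇒ p(-2) = (1-p)(-4) ⇒ p = 2/3

p=2/3, q=7/8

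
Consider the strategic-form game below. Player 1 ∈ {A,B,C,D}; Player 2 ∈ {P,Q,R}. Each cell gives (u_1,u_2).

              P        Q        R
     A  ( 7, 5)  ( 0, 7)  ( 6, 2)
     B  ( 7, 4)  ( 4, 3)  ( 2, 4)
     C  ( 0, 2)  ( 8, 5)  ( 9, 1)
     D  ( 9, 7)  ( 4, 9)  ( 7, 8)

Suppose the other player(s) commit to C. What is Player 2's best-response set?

u_2(P vs C) = 2
u_2(Q vs C) = 5
u_2(R vs C) = 1
max payoff 5 at {Q}

P2 best: {Q}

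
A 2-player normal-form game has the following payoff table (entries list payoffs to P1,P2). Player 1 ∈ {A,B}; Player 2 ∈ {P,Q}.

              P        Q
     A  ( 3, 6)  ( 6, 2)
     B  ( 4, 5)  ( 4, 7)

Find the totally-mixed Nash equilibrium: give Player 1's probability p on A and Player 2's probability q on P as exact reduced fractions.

P1 indiff ⇒ q·3+(1-q)·6 = q·4+(1-q)·4 ⇒ q(-1) = (1-q)(-2) ⇒ q = 2/3
P2 indiff ⇒ p·6+(1-p)·5 = p·2+(1-p)·7 ⇒ p(4) = (1-p)(2) ⇒ p = 1/3

P1 mixes 1/3 on A; P2 mixes 2/3 on P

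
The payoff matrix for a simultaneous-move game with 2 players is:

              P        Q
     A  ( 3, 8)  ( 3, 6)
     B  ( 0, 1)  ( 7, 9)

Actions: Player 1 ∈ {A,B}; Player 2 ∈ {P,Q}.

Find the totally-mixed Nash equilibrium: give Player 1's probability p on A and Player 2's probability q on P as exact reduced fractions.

P1 mixes 4/5 on A; P2 mixes 4/7 on P

P1 indiff ⇒ q·3+(1-q)·3 = q·0+(1-q)·7 ⇒ q(3) = (1-q)(4) ⇒ q = 4/7
P2 indiff ⇒ p·8+(1-p)·1 = p·6+(1-p)·9 ⇒ p(2) = (1-p)(8) ⇒ p = 4/5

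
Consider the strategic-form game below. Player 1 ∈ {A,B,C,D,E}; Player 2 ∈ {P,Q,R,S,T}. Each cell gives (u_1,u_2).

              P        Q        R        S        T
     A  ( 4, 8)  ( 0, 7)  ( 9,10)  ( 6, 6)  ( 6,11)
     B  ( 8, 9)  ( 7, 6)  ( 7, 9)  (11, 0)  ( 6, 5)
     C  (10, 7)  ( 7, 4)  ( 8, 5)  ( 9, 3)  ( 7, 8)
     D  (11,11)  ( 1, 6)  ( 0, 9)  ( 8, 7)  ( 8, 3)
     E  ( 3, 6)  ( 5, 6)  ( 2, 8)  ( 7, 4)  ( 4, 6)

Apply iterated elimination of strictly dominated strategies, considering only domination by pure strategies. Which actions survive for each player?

Survivors P1:{A,C,D} P2:{P,R,T}

P1 drop E (B beats it: P:8>3 Q:7>5 R:7>2 S:11>7 T:6>4)
P2 drop Q (P beats it: A:8>7 B:9>6 C:7>4 D:11>6)
P2 drop S (P beats it: A:8>6 B:9>0 C:7>3 D:11>7)
P1 drop B (C beats it: P:10>8 R:8>7 T:7>6)
P1→{A,C,D} P2→{P,R,T}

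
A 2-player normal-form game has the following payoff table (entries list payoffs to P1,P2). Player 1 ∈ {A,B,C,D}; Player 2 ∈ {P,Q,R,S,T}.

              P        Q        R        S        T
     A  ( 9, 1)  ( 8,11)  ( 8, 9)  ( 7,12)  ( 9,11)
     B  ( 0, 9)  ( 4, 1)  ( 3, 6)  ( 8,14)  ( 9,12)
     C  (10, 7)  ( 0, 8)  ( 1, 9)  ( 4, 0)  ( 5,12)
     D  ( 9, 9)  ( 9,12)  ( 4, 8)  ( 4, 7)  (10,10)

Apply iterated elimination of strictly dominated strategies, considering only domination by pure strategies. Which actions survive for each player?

Remaining: P1:{A,B,D} P2:{Q,S,T}

P2 drop P (T beats it: A:11>1 B:12>9 C:12>7 D:10>9)
P1 drop C (A beats it: Q:8>0 R:8>1 S:7>4 T:9>5)
P2 drop R (T beats it: A:11>9 B:12>6 D:10>8)
P1→{A,B,D} P2→{Q,S,T}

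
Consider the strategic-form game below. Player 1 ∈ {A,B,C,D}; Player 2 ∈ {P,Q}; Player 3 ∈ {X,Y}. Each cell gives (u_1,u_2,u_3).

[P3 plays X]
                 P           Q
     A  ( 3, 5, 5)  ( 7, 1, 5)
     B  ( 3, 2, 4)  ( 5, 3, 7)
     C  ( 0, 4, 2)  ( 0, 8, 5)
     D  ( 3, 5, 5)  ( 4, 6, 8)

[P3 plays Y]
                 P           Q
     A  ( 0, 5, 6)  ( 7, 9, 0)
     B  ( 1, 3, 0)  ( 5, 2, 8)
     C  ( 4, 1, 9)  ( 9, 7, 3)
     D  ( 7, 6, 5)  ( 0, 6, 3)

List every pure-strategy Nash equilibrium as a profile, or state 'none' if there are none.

(A,P,X): not NE [P3→Y gives 6>5]
(A,P,Y): not NE [P1→D gives 7>0; P2→Q gives 9>5]
(A,Q,X): not NE [P2→P gives 5>1]
(A,Q,Y): not NE [P1→C gives 9>7; P3→X gives 5>0]
(B,P,X): not NE [P2→Q gives 3>2]
(B,P,Y): not NE [P1→D gives 7>1; P3→X gives 4>0]
(B,Q,X): not NE [P1→A gives 7>5; P3→Y gives 8>7]
(B,Q,Y): not NE [P1→C gives 9>5; P2→P gives 3>2]
(C,P,X): not NE [P1→D gives 3>0; P2→Q gives 8>4; P3→Y gives 9>2]
(C,P,Y): not NE [P1→D gives 7>4; P2→Q gives 7>1]
(C,Q,X): not NE [P1→A gives 7>0]
(C,Q,Y): not NE [P3→X gives 5>3]
(D,P,X): not NE [P2→Q gives 6>5]
(D,P,Y): NE
(D,Q,X): not NE [P1→A gives 7>4]
(D,Q,Y): not NE [P1→C gives 9>0; P3→X gives 8>3]

NE set: (D,P,Y)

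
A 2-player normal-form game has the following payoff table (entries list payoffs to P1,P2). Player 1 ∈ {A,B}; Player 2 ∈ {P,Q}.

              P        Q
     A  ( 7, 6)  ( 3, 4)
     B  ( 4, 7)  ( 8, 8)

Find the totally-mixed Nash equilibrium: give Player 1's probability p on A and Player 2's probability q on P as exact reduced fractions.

P1 indiff ⇒ q·7+(1-q)·3 = q·4+(1-q)·8 ⇒ q(3) = (1-q)(5) ⇒ q = 5/8
P2 indiff ⇒ p·6+(1-p)·7 = p·4+(1-p)·8 ⇒ p(2) = (1-p)(1) ⇒ p = 1/3

p=1/3, q=5/8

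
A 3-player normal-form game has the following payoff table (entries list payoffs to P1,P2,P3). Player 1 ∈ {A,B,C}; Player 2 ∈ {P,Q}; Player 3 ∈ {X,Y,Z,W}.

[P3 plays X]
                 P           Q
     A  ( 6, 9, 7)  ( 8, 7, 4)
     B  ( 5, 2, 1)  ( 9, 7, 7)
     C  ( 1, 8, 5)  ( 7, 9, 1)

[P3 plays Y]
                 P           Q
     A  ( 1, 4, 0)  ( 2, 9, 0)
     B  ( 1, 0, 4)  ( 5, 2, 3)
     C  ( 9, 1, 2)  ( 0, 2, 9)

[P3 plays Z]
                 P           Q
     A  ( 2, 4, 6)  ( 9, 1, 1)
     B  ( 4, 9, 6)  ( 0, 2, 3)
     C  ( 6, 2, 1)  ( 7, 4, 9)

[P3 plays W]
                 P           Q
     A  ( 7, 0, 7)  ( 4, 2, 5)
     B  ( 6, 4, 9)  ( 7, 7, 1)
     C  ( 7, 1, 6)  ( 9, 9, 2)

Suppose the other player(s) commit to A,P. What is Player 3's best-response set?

argmax u_3 = {X,W}

u_3(X vs A,P) = 7
u_3(Y vs A,P) = 0
u_3(Z vs A,P) = 6
u_3(W vs A,P) = 7
max payoff 7 at {X,W}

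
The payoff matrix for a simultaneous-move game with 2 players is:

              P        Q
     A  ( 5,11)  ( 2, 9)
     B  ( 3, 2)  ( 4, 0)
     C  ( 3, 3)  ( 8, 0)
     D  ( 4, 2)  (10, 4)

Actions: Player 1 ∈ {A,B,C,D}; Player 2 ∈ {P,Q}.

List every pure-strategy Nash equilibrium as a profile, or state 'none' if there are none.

(A,P): NE
(A,Q): not NE [P1→D gives 10>2; P2→P gives 11>9]
(B,P): not NE [P1→A gives 5>3]
(B,Q): not NE [P1→D gives 10>4; P2→P gives 2>0]
(C,P): not NE [P1→A gives 5>3]
(C,Q): not NE [P1→D gives 10>8; P2→P gives 3>0]
(D,P): not NE [P1→A gives 5>4; P2→Q gives 4>2]
(D,Q): NE

PSNE = {(A,P), (D,Q)}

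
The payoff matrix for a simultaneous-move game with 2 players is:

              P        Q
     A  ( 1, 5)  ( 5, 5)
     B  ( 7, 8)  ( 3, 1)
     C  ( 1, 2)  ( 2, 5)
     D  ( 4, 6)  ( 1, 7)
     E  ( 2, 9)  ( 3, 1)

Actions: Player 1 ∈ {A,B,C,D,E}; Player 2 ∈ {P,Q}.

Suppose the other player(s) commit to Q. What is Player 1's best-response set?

u_1(A vs Q) = 5
u_1(B vs Q) = 3
u_1(C vs Q) = 2
u_1(D vs Q) = 1
u_1(E vs Q) = 3
max payoff 5 at {A}

argmax u_1 = {A}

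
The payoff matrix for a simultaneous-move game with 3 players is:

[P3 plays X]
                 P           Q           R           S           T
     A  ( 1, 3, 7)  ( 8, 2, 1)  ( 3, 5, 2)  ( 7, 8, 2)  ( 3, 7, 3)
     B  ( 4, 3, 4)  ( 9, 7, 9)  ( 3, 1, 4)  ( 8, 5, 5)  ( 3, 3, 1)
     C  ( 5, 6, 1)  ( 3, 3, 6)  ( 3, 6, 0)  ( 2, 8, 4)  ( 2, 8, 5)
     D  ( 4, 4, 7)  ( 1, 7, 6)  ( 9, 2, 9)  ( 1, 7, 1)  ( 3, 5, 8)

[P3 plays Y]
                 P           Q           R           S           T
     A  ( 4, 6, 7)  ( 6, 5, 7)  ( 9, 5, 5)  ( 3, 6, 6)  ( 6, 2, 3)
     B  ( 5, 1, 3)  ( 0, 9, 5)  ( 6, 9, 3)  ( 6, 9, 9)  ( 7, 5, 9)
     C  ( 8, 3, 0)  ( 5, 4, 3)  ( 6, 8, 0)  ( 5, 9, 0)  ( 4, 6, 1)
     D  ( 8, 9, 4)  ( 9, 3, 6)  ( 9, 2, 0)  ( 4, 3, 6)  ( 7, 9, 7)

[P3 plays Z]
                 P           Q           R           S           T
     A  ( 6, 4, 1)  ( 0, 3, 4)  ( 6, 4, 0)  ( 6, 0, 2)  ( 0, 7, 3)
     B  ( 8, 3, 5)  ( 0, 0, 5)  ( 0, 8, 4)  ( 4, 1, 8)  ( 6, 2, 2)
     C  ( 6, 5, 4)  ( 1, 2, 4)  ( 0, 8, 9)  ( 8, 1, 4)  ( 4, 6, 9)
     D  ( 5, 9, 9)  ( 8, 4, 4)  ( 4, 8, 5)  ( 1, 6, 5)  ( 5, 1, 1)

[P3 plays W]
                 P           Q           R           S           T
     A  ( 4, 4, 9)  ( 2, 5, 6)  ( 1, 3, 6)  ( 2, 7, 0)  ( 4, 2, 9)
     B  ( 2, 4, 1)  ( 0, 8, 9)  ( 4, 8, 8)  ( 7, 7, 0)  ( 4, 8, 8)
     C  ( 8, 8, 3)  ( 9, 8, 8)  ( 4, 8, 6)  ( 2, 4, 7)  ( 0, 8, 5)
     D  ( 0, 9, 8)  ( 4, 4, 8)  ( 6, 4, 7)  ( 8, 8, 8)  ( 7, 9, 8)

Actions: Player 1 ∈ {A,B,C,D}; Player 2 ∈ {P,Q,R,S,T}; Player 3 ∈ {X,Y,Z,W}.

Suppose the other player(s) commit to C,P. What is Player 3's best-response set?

BR_3 = {Z}

u_3(X vs C,P) = 1
u_3(Y vs C,P) = 0
u_3(Z vs C,P) = 4
u_3(W vs C,P) = 3
max payoff 4 at {Z}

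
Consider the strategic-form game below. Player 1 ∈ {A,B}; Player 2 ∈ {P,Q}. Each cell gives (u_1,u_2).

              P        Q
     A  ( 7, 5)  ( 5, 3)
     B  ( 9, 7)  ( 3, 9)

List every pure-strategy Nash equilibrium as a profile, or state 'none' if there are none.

No pure NE.

(A,P): not NE [P1→B gives 9>7]
(A,Q): not NE [P2→P gives 5>3]
(B,P): not NE [P2→Q gives 9>7]
(B,Q): not NE [P1→A gives 5>3]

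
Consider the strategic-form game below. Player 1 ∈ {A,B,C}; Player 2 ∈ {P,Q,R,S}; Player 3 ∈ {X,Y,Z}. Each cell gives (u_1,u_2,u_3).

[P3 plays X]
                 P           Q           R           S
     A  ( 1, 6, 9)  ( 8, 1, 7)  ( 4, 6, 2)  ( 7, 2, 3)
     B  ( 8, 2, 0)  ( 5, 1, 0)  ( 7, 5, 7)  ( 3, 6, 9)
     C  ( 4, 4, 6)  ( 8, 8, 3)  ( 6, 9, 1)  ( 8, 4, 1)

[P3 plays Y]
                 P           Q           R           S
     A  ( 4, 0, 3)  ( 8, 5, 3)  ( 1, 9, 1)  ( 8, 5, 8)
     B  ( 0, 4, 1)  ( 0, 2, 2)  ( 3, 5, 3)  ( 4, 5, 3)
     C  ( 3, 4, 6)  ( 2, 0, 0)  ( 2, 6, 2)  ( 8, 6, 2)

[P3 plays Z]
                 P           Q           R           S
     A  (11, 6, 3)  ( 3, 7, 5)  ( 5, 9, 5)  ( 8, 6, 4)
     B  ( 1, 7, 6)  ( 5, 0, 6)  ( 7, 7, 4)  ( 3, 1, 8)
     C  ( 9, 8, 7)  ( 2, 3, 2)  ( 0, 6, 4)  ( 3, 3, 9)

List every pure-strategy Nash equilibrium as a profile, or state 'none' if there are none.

(A,P,X): not NE [P1→B gives 8>1]
(A,P,Y): not NE [P2→R gives 9>0; P3→X gives 9>3]
(A,P,Z): not NE [P2→R gives 9>6; P3→X gives 9>3]
(A,Q,X): not NE [P2→R gives 6>1]
(A,Q,Y): not NE [P2→R gives 9>5; P3→X gives 7>3]
(A,Q,Z): not NE [P1→B gives 5>3; P2→R gives 9>7; P3→X gives 7>5]
(A,R,X): not NE [P1→B gives 7>4; P3→Z gives 5>2]
(A,R,Y): not NE [P1→B gives 3>1; P3→Z gives 5>1]
(A,R,Z): not NE [P1→B gives 7>5]
(A,S,X): not NE [P1→C gives 8>7; P2→R gives 6>2; P3→Y gives 8>3]
(A,S,Y): not NE [P2→R gives 9>5]
(A,S,Z): not NE [P2→R gives 9>6; P3→Y gives 8>4]
(B,P,X): not NE [P2→S gives 6>2; P3→Z gives 6>0]
(B,P,Y): not NE [P1→A gives 4>0; P2→S gives 5>4; P3→Z gives 6>1]
(B,P,Z): not NE [P1→A gives 11>1]
(B,Q,X): not NE [P1→C gives 8>5; P2→S gives 6>1; P3→Z gives 6>0]
(B,Q,Y): not NE [P1→A gives 8>0; P2→S gives 5>2; P3→Z gives 6>2]
(B,Q,Z): not NE [P2→R gives 7>0]
(B,R,X): not NE [P2→S gives 6>5]
(B,R,Y): not NE [P3→X gives 7>3]
(B,R,Z): not NE [P3→X gives 7>4]
(B,S,X): not NE [P1→C gives 8>3]
(B,S,Y): not NE [P1→C gives 8>4; P3→X gives 9>3]
(B,S,Z): not NE [P1→A gives 8>3; P2→R gives 7>1; P3→X gives 9>8]
(C,P,X): not NE [P1→B gives 8>4; P2→R gives 9>4; P3→Z gives 7>6]
(C,P,Y): not NE [P1→A gives 4>3; P2→S gives 6>4; P3→Z gives 7>6]
(C,P,Z): not NE [P1→A gives 11>9]
(C,Q,X): not NE [P2→R gives 9>8]
(C,Q,Y): not NE [P1→A gives 8>2; P2→S gives 6>0; P3→X gives 3>0]
(C,Q,Z): not NE [P1→B gives 5>2; P2→P gives 8>3; P3→X gives 3>2]
(C,R,X): not NE [P1→B gives 7>6; P3→Z gives 4>1]
(C,R,Y): not NE [P1→B gives 3>2; P3→Z gives 4>2]
(C,R,Z): not NE [P1→B gives 7>0; P2→P gives 8>6]
(C,S,X): not NE [P2→R gives 9>4; P3→Z gives 9>1]
(C,S,Y): not NE [P3→Z gives 9>2]
(C,S,Z): not NE [P1→A gives 8>3; P2→P gives 8>3]

Equilibria: none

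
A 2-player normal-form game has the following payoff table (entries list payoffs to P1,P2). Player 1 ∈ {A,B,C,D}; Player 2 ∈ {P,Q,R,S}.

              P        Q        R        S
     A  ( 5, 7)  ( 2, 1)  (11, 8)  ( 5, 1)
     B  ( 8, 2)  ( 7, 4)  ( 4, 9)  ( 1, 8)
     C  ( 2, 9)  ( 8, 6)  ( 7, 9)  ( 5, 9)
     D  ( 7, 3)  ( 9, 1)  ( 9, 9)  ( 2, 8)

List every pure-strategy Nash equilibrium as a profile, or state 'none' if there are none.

(A,P): not NE [P1→B gives 8>5; P2→R gives 8>7]
(A,Q): not NE [P1→D gives 9>2; P2→R gives 8>1]
(A,R): NE
(A,S): not NE [P2→R gives 8>1]
(B,P): not NE [P2→R gives 9>2]
(B,Q): not NE [P1→D gives 9>7; P2→R gives 9>4]
(B,R): not NE [P1→A gives 11>4]
(B,S): not NE [P1→C gives 5>1; P2→R gives 9>8]
(C,P): not NE [P1→B gives 8>2]
(C,Q): not NE [P1→D gives 9>8; P2→S gives 9>6]
(C,R): not NE [P1→A gives 11>7]
(C,S): NE
(D,P): not NE [P1→B gives 8>7; P2→R gives 9>3]
(D,Q): not NE [P2→R gives 9>1]
(D,R): not NE [P1→A gives 11>9]
(D,S): not NE [P1→C gives 5>2; P2→R gives 9>8]

PSNE = {(A,R), (C,S)}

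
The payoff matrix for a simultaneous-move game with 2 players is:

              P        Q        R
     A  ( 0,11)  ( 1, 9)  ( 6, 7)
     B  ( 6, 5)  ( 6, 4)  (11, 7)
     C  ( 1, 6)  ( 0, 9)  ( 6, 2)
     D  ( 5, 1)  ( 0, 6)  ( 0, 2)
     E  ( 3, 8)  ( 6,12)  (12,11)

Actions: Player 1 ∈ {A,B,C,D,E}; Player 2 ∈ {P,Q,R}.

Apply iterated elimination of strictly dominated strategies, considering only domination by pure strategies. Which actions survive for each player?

Survivors P1:{B,E} P2:{Q,R}

P1 drop A (B beats it: P:6>0 Q:6>1 R:11>6)
P1 drop C (B beats it: P:6>1 Q:6>0 R:11>6)
P1 drop D (B beats it: P:6>5 Q:6>0 R:11>0)
P2 drop P (R beats it: B:7>5 E:11>8)
P1→{B,E} P2→{Q,R}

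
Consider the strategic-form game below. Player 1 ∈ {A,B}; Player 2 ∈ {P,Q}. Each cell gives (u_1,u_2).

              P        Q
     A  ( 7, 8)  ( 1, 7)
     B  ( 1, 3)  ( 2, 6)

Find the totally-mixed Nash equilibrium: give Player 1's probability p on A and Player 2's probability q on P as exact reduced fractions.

p=3/4, q=1/7

P1 indiff ⇒ q·7+(1-q)·1 = q·1+(1-q)·2 ⇒ q(6) = (1-q)(1) ⇒ q = 1/7
P2 indiff ⇒ p·8+(1-p)·3 = p·7+(1-p)·6 ⇒ p(1) = (1-p)(3) ⇒ p = 3/4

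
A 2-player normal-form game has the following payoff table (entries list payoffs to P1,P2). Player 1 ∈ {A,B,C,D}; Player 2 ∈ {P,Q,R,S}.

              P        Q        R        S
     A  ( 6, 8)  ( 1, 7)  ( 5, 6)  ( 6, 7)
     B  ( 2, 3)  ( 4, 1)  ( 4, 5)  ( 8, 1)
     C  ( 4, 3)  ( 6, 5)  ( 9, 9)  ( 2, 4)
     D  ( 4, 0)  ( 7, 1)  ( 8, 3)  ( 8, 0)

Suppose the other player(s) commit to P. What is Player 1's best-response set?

P1 best: {A}

u_1(A vs P) = 6
u_1(B vs P) = 2
u_1(C vs P) = 4
u_1(D vs P) = 4
max payoff 6 at {A}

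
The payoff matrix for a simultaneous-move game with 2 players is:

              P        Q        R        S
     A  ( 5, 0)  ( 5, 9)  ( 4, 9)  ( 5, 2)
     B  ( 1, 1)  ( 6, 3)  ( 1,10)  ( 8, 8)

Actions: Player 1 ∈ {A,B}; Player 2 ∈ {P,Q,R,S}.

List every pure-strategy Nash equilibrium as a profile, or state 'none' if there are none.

(A,P): not NE [P2→R gives 9>0]
(A,Q): not NE [P1→B gives 6>5]
(A,R): NE
(A,S): not NE [P1→B gives 8>5; P2→R gives 9>2]
(B,P): not NE [P1→A gives 5>1; P2→R gives 10>1]
(B,Q): not NE [P2→R gives 10>3]
(B,R): not NE [P1→A gives 4>1]
(B,S): not NE [P2→R gives 10>8]

PSNE = {(A,R)}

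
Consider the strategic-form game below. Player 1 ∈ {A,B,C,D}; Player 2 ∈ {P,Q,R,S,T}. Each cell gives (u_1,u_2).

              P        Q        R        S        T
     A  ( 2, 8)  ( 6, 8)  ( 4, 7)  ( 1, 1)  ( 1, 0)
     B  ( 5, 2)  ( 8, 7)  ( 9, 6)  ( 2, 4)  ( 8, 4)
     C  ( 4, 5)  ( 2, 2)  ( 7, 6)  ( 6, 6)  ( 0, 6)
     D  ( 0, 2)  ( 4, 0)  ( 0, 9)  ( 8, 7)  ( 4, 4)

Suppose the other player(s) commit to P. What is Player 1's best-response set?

u_1(A vs P) = 2
u_1(B vs P) = 5
u_1(C vs P) = 4
u_1(D vs P) = 0
max payoff 5 at {B}

P1 best: {B}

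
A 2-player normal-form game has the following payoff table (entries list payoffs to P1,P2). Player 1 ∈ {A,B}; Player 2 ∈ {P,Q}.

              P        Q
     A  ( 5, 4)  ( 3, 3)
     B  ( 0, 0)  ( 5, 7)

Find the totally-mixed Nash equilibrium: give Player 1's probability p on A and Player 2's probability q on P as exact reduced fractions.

p=7/8, q=2/7

P1 indiff ⇒ q·5+(1-q)·3 = q·0+(1-q)·5 ⇒ q(5) = (1-q)(2) ⇒ q = 2/7
P2 indiff ⇒ p·4+(1-p)·0 = p·3+(1-p)·7 ⇒ p(1) = (1-p)(7) ⇒ p = 7/8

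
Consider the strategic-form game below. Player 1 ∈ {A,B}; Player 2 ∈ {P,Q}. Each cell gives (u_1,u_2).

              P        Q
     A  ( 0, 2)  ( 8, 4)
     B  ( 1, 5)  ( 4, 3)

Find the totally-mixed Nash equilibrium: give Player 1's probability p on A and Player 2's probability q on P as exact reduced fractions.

(p,q) = (1/2, 4/5)

P1 indiff ⇒ q·0+(1-q)·8 = q·1+(1-q)·4 ⇒ q(-1) = (1-q)(-4) ⇒ q = 4/5
P2 indiff ⇒ p·2+(1-p)·5 = p·4+(1-p)·3 ⇒ p(-2) = (1-p)(-2) ⇒ p = 1/2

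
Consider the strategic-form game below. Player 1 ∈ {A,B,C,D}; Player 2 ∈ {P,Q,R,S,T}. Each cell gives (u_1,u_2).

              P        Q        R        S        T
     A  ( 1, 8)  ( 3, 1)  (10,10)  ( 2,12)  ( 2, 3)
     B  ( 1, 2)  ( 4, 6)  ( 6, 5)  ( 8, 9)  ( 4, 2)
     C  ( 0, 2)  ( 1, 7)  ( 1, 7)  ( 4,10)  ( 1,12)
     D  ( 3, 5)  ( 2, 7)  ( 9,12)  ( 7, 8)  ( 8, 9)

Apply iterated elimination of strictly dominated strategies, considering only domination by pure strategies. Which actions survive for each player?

Survivors P1:{A,B,D} P2:{R,S}

P1 drop C (B beats it: P:1>0 Q:4>1 R:6>1 S:8>4 T:4>1)
P2 drop P (R beats it: A:10>8 B:5>2 D:12>5)
P2 drop Q (S beats it: A:12>1 B:9>6 D:8>7)
P2 drop T (R beats it: A:10>3 B:5>2 D:12>9)
P1→{A,B,D} P2→{R,S}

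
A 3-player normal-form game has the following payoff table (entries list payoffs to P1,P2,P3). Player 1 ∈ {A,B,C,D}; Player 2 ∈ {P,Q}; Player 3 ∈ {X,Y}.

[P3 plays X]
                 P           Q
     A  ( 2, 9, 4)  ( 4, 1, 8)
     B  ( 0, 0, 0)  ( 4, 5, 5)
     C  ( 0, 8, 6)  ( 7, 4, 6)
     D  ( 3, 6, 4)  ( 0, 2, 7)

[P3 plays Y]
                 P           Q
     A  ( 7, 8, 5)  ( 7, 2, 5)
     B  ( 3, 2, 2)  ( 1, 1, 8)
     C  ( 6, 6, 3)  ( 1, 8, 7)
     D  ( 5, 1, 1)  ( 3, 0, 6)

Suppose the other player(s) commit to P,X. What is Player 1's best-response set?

u_1(A vs P,X) = 2
u_1(B vs P,X) = 0
u_1(C vs P,X) = 0
u_1(D vs P,X) = 3
max payoff 3 at {D}

P1 best: {D}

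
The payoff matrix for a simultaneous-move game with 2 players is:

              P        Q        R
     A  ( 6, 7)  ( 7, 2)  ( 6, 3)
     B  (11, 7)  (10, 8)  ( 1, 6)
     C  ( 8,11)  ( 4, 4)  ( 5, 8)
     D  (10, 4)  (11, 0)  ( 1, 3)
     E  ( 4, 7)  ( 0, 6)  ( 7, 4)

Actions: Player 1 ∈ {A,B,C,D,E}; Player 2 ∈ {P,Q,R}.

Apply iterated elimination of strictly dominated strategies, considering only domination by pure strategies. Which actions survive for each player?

P2 drop R (P beats it: A:7>3 B:7>6 C:11>8 D:4>3 E:7>4)
P1 drop A (B beats it: P:11>6 Q:10>7)
P1 drop C (B beats it: P:11>8 Q:10>4)
P1 drop E (B beats it: P:11>4 Q:10>0)
P1→{B,D} P2→{P,Q}

Remaining: P1:{B,D} P2:{P,Q}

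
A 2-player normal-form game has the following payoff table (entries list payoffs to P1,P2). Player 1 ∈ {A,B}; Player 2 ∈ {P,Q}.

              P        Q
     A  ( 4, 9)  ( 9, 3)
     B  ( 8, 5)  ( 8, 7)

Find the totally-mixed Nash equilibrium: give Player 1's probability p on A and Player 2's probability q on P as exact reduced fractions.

P1 indiff ⇒ q·4+(1-q)·9 = q·8+(1-q)·8 ⇒ q(-4) = (1-q)(-1) ⇒ q = 1/5
P2 indiff ⇒ p·9+(1-p)·5 = p·3+(1-p)·7 ⇒ p(6) = (1-p)(2) ⇒ p = 1/4

P1 mixes 1/4 on A; P2 mixes 1/5 on P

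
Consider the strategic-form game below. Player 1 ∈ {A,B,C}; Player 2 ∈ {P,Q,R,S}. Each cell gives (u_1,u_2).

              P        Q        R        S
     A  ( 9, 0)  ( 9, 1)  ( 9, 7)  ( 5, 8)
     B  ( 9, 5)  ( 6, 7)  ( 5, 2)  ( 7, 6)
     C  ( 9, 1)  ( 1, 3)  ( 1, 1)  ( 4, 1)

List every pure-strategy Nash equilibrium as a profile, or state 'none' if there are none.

(A,P): not NE [P2→S gives 8>0]
(A,Q): not NE [P2→S gives 8>1]
(A,R): not NE [P2→S gives 8>7]
(A,S): not NE [P1→B gives 7>5]
(B,P): not NE [P2→Q gives 7>5]
(B,Q): not NE [P1→A gives 9>6]
(B,R): not NE [P1→A gives 9>5; P2→Q gives 7>2]
(B,S): not NE [P2→Q gives 7>6]
(C,P): not NE [P2→Q gives 3>1]
(C,Q): not NE [P1→A gives 9>1]
(C,R): not NE [P1→A gives 9>1; P2→Q gives 3>1]
(C,S): not NE [P1→B gives 7>4; P2→Q gives 3>1]

Equilibria: none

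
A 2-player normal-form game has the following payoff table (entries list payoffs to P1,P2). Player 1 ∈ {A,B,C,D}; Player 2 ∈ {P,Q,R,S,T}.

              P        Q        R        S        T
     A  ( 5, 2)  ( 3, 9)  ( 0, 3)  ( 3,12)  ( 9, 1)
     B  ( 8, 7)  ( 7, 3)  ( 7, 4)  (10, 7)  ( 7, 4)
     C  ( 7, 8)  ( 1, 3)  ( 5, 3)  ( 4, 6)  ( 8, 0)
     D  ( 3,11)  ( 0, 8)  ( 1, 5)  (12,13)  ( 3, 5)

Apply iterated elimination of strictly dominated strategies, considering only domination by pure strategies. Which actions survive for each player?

Remaining: P1:{B,D} P2:{P,S}

P2 drop Q (S beats it: A:12>9 B:7>3 C:6>3 D:13>8)
P2 drop R (S beats it: A:12>3 B:7>4 C:6>3 D:13>5)
P2 drop T (P beats it: A:2>1 B:7>4 C:8>0 D:11>5)
P1 drop A (B beats it: P:8>5 S:10>3)
P1 drop C (B beats it: P:8>7 S:10>4)
P1→{B,D} P2→{P,S}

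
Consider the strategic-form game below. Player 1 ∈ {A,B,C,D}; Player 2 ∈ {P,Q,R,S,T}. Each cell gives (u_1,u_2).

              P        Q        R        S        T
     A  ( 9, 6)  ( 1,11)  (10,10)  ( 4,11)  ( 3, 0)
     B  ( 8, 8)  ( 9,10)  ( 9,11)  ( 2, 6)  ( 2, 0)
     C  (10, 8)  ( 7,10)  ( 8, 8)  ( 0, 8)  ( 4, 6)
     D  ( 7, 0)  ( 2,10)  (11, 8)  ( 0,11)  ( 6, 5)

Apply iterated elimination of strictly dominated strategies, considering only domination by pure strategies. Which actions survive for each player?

IESDS → P1:{A,B,D} P2:{Q,R,S}

P2 drop P (Q beats it: A:11>6 B:10>8 C:10>8 D:10>0)
P2 drop T (Q beats it: A:11>0 B:10>0 C:10>6 D:10>5)
P1 drop C (B beats it: Q:9>7 R:9>8 S:2>0)
P1→{A,B,D} P2→{Q,R,S}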